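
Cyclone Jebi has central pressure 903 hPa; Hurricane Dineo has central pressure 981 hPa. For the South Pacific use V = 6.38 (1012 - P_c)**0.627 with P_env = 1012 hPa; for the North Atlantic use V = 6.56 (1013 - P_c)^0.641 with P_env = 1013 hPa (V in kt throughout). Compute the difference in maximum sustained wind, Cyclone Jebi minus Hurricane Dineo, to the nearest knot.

60 kt

Cyclone Jebi: ΔP = 109; V ≈ 6.38 × 109^0.627 ≈ 120.86 kt.
Hurricane Dineo: ΔP = 32; V ≈ 6.56 × 32^0.641 ≈ 60.49 kt.
Difference ≈ 120.86 − 60.49 = 60.37 → 60 kt.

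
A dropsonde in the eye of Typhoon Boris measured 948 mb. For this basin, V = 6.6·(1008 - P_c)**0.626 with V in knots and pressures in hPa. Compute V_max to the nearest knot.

ΔP = 1008 − 948 = 60 mb.
60^0.626 ≈ 12.975.
V ≈ 6.6 × 12.975 ≈ 85.6 kt.

86 kt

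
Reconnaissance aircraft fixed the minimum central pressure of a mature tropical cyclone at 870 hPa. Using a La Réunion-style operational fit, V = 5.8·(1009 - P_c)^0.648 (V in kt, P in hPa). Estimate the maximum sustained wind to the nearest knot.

142 kt

ΔP = 1009 − 870 = 139 hPa.
139^0.648 ≈ 24.472.
V ≈ 5.8 × 24.472 ≈ 141.9 kt.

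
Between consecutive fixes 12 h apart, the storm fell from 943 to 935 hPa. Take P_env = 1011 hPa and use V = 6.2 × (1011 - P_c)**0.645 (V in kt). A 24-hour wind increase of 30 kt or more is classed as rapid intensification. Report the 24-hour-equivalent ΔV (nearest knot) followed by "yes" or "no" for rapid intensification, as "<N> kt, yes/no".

14 kt, no

V₁: ΔP = 68, V ≈ 6.2 × 68^0.645 ≈ 94.27 kt.
V₂: ΔP = 76, V ≈ 6.2 × 76^0.645 ≈ 101.28 kt.
ΔV over 12 h = 7.01 kt → 24 h equivalent = 7.01 × 24/12 ≈ 14.02 kt.
14 kt < 30 kt ⇒ not rapid intensification.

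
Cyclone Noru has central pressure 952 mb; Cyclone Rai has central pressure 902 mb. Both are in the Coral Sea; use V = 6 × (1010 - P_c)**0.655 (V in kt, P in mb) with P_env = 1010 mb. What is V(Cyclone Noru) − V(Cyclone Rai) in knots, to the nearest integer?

-43 kt

Cyclone Noru: ΔP = 58; V ≈ 6 × 58^0.655 ≈ 85.74 kt.
Cyclone Rai: ΔP = 108; V ≈ 6 × 108^0.655 ≈ 128.84 kt.
Difference ≈ 85.74 − 128.84 = -43.10 → -43 kt.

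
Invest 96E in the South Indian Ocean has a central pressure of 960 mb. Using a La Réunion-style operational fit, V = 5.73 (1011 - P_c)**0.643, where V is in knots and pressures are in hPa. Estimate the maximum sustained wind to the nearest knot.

ΔP = 1011 − 960 = 51 mb.
51^0.643 ≈ 12.530.
V ≈ 5.73 × 12.530 ≈ 71.8 kt.

72 kt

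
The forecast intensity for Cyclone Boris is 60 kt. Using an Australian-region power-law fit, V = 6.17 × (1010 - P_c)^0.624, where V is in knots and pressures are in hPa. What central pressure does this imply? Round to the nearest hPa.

ΔP = (V / 6.17)^(1/0.624) = (60/6.17)^1.603.
60/6.17 = 9.724; 9.724^1.603 ≈ 38.29 hPa.
P_c = 1010 − 38.29 = 971.71 ≈ 972 hPa.

972 hPa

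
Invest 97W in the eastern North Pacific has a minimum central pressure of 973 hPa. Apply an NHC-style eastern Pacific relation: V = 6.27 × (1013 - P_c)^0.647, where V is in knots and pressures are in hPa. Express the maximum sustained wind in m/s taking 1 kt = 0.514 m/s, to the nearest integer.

ΔP = 1013 − 973 = 40 hPa.
V ≈ 6.27 × 40^0.647 = 6.27 × 10.878 ≈ 68.203 kt.
68.203 × 0.514 ≈ 35.06 m/s → 35 m/s.

35 m/s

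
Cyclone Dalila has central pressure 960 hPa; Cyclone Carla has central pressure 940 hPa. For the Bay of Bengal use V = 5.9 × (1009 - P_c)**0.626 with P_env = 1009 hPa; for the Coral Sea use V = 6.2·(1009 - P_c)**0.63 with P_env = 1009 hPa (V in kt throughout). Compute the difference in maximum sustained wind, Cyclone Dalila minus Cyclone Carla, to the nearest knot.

-22 kt

Cyclone Dalila: ΔP = 49; V ≈ 5.9 × 49^0.626 ≈ 67.44 kt.
Cyclone Carla: ΔP = 69; V ≈ 6.2 × 69^0.63 ≈ 89.30 kt.
Difference ≈ 67.44 − 89.30 = -21.86 → -22 kt.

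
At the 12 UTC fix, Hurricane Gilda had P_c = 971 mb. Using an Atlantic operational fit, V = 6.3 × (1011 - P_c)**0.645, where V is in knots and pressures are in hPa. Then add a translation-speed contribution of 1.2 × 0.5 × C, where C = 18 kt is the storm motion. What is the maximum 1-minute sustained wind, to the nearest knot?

79 kt

ΔP = 1011 − 971 = 40 mb.
40^0.645 ≈ 10.798.
V ≈ 6.3 × 10.798 ≈ 68.0 kt.
Translation term: 1.2 × 0.5 × 18 = 10.8 kt.
Corrected V ≈ 78.8 kt → 79 kt.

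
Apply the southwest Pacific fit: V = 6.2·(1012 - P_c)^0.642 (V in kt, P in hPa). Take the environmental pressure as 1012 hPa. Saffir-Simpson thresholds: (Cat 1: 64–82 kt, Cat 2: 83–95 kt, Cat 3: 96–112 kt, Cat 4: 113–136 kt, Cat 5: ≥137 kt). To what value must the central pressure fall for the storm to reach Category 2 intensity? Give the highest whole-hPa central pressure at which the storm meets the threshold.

955 hPa

Category 2 begins at V = 83 kt.
Required ΔP = (83/6.2)^(1/0.642) = 13.387^1.558 ≈ 56.88 hPa.
P_c ≤ 1012 − 56.88 = 955.12, so the highest integer P_c is 955 hPa.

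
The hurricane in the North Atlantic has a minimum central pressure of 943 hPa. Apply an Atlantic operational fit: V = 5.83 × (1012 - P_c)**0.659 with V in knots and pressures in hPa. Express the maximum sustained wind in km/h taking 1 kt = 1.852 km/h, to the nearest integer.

176 km/h

ΔP = 1012 − 943 = 69 hPa.
V ≈ 5.83 × 69^0.659 = 5.83 × 16.286 ≈ 94.945 kt.
94.945 × 1.852 ≈ 175.84 km/h → 176 km/h.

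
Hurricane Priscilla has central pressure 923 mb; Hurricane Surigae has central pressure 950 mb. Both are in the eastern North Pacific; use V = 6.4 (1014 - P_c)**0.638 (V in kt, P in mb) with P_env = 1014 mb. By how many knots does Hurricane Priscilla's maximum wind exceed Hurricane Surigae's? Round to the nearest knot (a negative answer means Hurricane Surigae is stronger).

Hurricane Priscilla: ΔP = 91; V ≈ 6.4 × 91^0.638 ≈ 113.78 kt.
Hurricane Surigae: ΔP = 64; V ≈ 6.4 × 64^0.638 ≈ 90.89 kt.
Difference ≈ 113.78 − 90.89 = 22.89 → 23 kt.

23 kt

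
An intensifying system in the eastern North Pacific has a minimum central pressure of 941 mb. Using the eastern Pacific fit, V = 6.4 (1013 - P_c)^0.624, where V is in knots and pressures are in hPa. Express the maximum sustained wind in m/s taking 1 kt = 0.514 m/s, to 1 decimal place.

47.4 m/s

ΔP = 1013 − 941 = 72 mb.
V ≈ 6.4 × 72^0.624 = 6.4 × 14.420 ≈ 92.290 kt.
92.290 × 0.514 ≈ 47.44 m/s → 47.4 m/s.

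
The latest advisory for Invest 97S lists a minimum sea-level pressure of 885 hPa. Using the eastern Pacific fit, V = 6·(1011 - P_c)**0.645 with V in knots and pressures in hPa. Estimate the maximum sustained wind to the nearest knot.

136 kt

ΔP = 1011 − 885 = 126 hPa.
126^0.645 ≈ 22.633.
V ≈ 6 × 22.633 ≈ 135.8 kt.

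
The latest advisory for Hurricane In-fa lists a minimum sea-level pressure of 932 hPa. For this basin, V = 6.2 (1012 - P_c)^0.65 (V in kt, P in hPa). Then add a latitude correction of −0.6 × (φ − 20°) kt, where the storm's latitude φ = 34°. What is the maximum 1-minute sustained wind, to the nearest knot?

99 kt

ΔP = 1012 − 932 = 80 hPa.
80^0.65 ≈ 17.259.
V ≈ 6.2 × 17.259 ≈ 107.0 kt.
Latitude correction: −0.6 × (34 − 20) = -8.4 kt.
Corrected V ≈ 98.6 kt → 99 kt.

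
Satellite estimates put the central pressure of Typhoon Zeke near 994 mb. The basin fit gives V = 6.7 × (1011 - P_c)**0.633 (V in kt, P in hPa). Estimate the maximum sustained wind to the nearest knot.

ΔP = 1011 − 994 = 17 mb.
17^0.633 ≈ 6.010.
V ≈ 6.7 × 6.010 ≈ 40.3 kt.

40 kt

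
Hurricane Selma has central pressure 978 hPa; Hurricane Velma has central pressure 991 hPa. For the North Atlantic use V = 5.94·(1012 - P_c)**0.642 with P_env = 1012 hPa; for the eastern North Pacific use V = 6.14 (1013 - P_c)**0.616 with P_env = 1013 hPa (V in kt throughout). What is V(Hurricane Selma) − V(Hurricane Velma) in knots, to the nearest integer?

Hurricane Selma: ΔP = 34; V ≈ 5.94 × 34^0.642 ≈ 57.15 kt.
Hurricane Velma: ΔP = 22; V ≈ 6.14 × 22^0.616 ≈ 41.22 kt.
Difference ≈ 57.15 − 41.22 = 15.93 → 16 kt.

16 kt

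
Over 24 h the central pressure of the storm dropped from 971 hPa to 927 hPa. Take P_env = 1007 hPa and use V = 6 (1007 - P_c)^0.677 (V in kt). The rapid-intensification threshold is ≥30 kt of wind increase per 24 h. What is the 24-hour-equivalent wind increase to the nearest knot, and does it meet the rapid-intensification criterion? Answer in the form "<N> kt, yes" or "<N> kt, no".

V₁: ΔP = 36, V ≈ 6 × 36^0.677 ≈ 67.88 kt.
V₂: ΔP = 80, V ≈ 6 × 80^0.677 ≈ 116.56 kt.
ΔV over 24 h = 48.68 kt → 24 h equivalent = 48.68 × 24/24 ≈ 48.68 kt.
49 kt ≥ 30 kt ⇒ rapid intensification.

49 kt, yes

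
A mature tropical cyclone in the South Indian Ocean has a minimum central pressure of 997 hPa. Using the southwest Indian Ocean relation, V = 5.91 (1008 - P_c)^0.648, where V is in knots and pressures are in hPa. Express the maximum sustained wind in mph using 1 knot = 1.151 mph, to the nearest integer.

32 mph

ΔP = 1008 − 997 = 11 hPa.
V ≈ 5.91 × 11^0.648 = 5.91 × 4.730 ≈ 27.952 kt.
27.952 × 1.151 ≈ 32.17 mph → 32 mph.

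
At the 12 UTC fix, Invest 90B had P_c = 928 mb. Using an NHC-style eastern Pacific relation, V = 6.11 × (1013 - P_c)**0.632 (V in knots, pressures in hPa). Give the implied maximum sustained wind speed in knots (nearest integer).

ΔP = 1013 − 928 = 85 mb.
85^0.632 ≈ 16.573.
V ≈ 6.11 × 16.573 ≈ 101.3 kt.

101 kt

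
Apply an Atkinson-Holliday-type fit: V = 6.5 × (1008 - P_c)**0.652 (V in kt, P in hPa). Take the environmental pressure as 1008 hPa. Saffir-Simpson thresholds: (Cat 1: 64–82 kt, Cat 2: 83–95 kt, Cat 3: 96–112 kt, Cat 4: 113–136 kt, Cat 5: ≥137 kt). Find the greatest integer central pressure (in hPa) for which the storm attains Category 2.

Category 2 begins at V = 83 kt.
Required ΔP = (83/6.5)^(1/0.652) = 12.769^1.534 ≈ 49.72 hPa.
P_c ≤ 1008 − 49.72 = 958.28, so the highest integer P_c is 958 hPa.

958 hPa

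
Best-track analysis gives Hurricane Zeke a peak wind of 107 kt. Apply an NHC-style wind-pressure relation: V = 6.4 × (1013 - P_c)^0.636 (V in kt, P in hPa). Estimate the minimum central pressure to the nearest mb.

929 mb

ΔP = (V / 6.4)^(1/0.636) = (107/6.4)^1.572.
107/6.4 = 16.719; 16.719^1.572 ≈ 83.81 mb.
P_c = 1013 − 83.81 = 929.19 ≈ 929 mb.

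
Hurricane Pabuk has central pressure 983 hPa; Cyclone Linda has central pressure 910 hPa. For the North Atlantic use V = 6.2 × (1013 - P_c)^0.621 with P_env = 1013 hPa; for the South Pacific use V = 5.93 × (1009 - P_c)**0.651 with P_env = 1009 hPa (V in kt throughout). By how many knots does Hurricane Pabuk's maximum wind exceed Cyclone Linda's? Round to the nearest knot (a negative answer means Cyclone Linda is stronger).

-67 kt

Hurricane Pabuk: ΔP = 30; V ≈ 6.2 × 30^0.621 ≈ 51.25 kt.
Cyclone Linda: ΔP = 99; V ≈ 5.93 × 99^0.651 ≈ 118.09 kt.
Difference ≈ 51.25 − 118.09 = -66.84 → -67 kt.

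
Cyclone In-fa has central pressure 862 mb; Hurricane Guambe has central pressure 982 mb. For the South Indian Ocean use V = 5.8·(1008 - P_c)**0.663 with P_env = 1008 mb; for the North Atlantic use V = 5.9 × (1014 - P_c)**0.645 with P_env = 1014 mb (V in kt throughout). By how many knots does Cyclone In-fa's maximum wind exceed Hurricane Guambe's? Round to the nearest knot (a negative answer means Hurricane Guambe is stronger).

103 kt

Cyclone In-fa: ΔP = 146; V ≈ 5.8 × 146^0.663 ≈ 157.90 kt.
Hurricane Guambe: ΔP = 32; V ≈ 5.9 × 32^0.645 ≈ 55.17 kt.
Difference ≈ 157.90 − 55.17 = 102.73 → 103 kt.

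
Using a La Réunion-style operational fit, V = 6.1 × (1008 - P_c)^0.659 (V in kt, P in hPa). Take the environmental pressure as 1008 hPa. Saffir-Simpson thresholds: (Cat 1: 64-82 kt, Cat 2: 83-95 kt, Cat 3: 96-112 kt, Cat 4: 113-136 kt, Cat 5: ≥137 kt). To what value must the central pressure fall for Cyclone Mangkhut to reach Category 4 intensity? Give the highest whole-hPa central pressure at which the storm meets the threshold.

924 hPa

Category 4 begins at V = 113 kt.
Required ΔP = (113/6.1)^(1/0.659) = 18.525^1.517 ≈ 83.90 hPa.
P_c ≤ 1008 − 83.90 = 924.10, so the highest integer P_c is 924 hPa.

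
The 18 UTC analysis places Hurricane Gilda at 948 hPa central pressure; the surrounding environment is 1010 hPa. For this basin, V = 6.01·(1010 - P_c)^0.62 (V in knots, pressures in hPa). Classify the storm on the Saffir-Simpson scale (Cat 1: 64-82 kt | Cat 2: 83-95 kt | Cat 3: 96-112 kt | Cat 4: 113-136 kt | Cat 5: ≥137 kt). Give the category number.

ΔP = 1010 − 948 = 62 hPa.
V ≈ 6.01 × 62^0.62 = 6.01 × 12.92 ≈ 78 kt.
78 kt falls in the Category 1 band.

1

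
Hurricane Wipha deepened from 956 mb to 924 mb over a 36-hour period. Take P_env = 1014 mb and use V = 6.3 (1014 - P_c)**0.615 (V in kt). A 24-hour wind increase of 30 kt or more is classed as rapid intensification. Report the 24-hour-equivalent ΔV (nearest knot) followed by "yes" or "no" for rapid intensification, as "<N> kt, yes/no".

V₁: ΔP = 58, V ≈ 6.3 × 58^0.615 ≈ 76.53 kt.
V₂: ΔP = 90, V ≈ 6.3 × 90^0.615 ≈ 100.28 kt.
ΔV over 36 h = 23.75 kt → 24 h equivalent = 23.75 × 24/36 ≈ 15.83 kt.
16 kt < 30 kt ⇒ not rapid intensification.

16 kt, no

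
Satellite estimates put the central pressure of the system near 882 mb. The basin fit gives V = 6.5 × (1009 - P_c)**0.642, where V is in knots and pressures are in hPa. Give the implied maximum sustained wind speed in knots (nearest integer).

146 kt

ΔP = 1009 − 882 = 127 mb.
127^0.642 ≈ 22.420.
V ≈ 6.5 × 22.420 ≈ 145.7 kt.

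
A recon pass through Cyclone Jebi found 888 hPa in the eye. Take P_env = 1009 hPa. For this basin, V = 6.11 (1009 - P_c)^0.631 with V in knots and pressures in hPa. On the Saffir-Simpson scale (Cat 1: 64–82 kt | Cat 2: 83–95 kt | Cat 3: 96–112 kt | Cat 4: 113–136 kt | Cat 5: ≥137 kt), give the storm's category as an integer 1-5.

ΔP = 1009 − 888 = 121 hPa.
V ≈ 6.11 × 121^0.631 = 6.11 × 20.62 ≈ 126 kt.
126 kt falls in the Category 4 band.

4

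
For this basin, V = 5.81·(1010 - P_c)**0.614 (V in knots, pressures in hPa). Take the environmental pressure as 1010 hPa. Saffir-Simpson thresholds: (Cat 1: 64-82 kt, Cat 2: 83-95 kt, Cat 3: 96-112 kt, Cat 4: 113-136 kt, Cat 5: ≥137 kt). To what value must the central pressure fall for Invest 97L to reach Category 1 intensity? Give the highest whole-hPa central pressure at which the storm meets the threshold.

960 hPa

Category 1 begins at V = 64 kt.
Required ΔP = (64/5.81)^(1/0.614) = 11.015^1.629 ≈ 49.78 hPa.
P_c ≤ 1010 − 49.78 = 960.22, so the highest integer P_c is 960 hPa.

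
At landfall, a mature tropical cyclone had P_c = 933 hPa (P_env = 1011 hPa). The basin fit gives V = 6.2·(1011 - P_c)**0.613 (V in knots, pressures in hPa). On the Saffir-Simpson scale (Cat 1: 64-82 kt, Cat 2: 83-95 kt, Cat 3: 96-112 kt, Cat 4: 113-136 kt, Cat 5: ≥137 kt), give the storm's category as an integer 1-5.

2

ΔP = 1011 − 933 = 78 hPa.
V ≈ 6.2 × 78^0.613 = 6.2 × 14.45 ≈ 90 kt.
90 kt falls in the Category 2 band.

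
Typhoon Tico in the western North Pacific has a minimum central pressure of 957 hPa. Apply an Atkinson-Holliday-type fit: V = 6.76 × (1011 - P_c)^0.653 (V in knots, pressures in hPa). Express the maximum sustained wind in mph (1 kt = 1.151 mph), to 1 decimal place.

105.3 mph

ΔP = 1011 − 957 = 54 hPa.
V ≈ 6.76 × 54^0.653 = 6.76 × 13.529 ≈ 91.453 kt.
91.453 × 1.151 ≈ 105.26 mph → 105.3 mph.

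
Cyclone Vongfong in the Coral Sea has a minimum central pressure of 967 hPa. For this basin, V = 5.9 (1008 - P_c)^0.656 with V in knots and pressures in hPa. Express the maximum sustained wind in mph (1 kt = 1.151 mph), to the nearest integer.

78 mph

ΔP = 1008 − 967 = 41 hPa.
V ≈ 5.9 × 41^0.656 = 5.9 × 11.428 ≈ 67.428 kt.
67.428 × 1.151 ≈ 77.61 mph → 78 mph.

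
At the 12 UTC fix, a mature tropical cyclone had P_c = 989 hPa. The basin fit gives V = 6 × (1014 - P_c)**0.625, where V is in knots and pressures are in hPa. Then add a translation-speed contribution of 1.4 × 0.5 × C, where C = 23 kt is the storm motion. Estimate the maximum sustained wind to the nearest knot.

61 kt

ΔP = 1014 − 989 = 25 hPa.
25^0.625 ≈ 7.477.
V ≈ 6 × 7.477 ≈ 44.9 kt.
Translation term: 1.4 × 0.5 × 23 = 16.1 kt.
Corrected V ≈ 61 kt → 61 kt.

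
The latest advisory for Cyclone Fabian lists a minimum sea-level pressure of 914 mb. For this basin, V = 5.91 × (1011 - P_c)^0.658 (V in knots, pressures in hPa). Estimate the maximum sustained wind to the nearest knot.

120 kt

ΔP = 1011 − 914 = 97 mb.
97^0.658 ≈ 20.291.
V ≈ 5.91 × 20.291 ≈ 119.9 kt.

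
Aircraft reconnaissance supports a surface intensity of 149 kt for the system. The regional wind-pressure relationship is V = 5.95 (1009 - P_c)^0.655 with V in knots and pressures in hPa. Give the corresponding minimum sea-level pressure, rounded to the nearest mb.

ΔP = (V / 5.95)^(1/0.655) = (149/5.95)^1.527.
149/5.95 = 25.042; 25.042^1.527 ≈ 136.58 mb.
P_c = 1009 − 136.58 = 872.42 ≈ 872 mb.

872 mb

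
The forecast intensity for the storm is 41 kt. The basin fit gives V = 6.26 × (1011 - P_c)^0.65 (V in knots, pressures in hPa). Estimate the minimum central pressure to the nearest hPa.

ΔP = (V / 6.26)^(1/0.65) = (41/6.26)^1.538.
41/6.26 = 6.550; 6.550^1.538 ≈ 18.02 hPa.
P_c = 1011 − 18.02 = 992.98 ≈ 993 hPa.

993 hPa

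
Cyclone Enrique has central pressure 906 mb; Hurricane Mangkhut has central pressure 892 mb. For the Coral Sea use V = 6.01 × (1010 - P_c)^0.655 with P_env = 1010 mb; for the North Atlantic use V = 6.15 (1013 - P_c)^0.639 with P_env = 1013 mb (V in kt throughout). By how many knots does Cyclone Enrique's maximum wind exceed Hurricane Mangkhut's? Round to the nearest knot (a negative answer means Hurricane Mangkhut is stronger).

Cyclone Enrique: ΔP = 104; V ≈ 6.01 × 104^0.655 ≈ 125.90 kt.
Hurricane Mangkhut: ΔP = 121; V ≈ 6.15 × 121^0.639 ≈ 131.76 kt.
Difference ≈ 125.90 − 131.76 = -5.86 → -6 kt.

-6 kt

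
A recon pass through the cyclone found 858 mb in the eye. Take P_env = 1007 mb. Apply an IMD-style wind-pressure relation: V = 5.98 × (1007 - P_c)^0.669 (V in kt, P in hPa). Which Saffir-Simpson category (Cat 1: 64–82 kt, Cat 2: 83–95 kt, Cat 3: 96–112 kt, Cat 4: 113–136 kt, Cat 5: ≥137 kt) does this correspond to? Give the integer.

ΔP = 1007 − 858 = 149 mb.
V ≈ 5.98 × 149^0.669 = 5.98 × 28.44 ≈ 170 kt.
170 kt falls in the Category 5 band.

5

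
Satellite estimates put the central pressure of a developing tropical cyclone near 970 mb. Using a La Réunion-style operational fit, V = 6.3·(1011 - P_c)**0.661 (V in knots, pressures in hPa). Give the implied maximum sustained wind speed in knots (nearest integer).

ΔP = 1011 − 970 = 41 mb.
41^0.661 ≈ 11.643.
V ≈ 6.3 × 11.643 ≈ 73.3 kt.

73 kt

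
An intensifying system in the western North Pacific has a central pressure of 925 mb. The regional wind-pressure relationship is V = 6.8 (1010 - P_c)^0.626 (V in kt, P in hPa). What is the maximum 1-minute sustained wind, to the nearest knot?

110 kt

ΔP = 1010 − 925 = 85 mb.
85^0.626 ≈ 16.137.
V ≈ 6.8 × 16.137 ≈ 109.7 kt.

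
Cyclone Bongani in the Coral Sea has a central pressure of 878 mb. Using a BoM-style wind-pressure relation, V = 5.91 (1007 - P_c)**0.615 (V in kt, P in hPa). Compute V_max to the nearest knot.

117 kt

ΔP = 1007 − 878 = 129 mb.
129^0.615 ≈ 19.862.
V ≈ 5.91 × 19.862 ≈ 117.4 kt.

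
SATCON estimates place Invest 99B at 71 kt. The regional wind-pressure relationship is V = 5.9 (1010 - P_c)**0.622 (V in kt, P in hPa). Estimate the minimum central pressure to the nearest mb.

955 mb

ΔP = (V / 5.9)^(1/0.622) = (71/5.9)^1.608.
71/5.9 = 12.034; 12.034^1.608 ≈ 54.57 mb.
P_c = 1010 − 54.57 = 955.43 ≈ 955 mb.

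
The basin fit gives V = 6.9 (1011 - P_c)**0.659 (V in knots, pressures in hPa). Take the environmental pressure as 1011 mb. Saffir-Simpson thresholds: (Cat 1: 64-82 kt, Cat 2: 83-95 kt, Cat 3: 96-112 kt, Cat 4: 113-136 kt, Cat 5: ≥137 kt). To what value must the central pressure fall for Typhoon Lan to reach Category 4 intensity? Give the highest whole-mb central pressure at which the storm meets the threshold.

Category 4 begins at V = 113 kt.
Required ΔP = (113/6.9)^(1/0.659) = 16.377^1.517 ≈ 69.59 mb.
P_c ≤ 1011 − 69.59 = 941.41, so the highest integer P_c is 941 mb.

941 mb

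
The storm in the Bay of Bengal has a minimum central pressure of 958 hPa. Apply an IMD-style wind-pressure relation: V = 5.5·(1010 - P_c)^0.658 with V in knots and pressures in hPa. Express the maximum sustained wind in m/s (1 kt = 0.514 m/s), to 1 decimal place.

ΔP = 1010 − 958 = 52 hPa.
V ≈ 5.5 × 52^0.658 = 5.5 × 13.463 ≈ 74.045 kt.
74.045 × 0.514 ≈ 38.06 m/s → 38.1 m/s.

38.1 m/s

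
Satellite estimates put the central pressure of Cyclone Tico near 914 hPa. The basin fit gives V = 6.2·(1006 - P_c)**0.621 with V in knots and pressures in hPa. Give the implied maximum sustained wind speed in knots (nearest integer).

103 kt

ΔP = 1006 − 914 = 92 hPa.
92^0.621 ≈ 16.577.
V ≈ 6.2 × 16.577 ≈ 102.8 kt.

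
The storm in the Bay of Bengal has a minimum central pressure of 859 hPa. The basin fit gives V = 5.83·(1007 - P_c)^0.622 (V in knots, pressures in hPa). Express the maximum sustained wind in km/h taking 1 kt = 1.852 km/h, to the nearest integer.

ΔP = 1007 − 859 = 148 hPa.
V ≈ 5.83 × 148^0.622 = 5.83 × 22.382 ≈ 130.488 kt.
130.488 × 1.852 ≈ 241.66 km/h → 242 km/h.

242 km/h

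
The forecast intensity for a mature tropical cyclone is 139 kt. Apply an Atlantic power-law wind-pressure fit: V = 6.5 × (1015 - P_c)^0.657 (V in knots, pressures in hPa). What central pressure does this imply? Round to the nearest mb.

ΔP = (V / 6.5)^(1/0.657) = (139/6.5)^1.522.
139/6.5 = 21.385; 21.385^1.522 ≈ 105.81 mb.
P_c = 1015 − 105.81 = 909.19 ≈ 909 mb.

909 mb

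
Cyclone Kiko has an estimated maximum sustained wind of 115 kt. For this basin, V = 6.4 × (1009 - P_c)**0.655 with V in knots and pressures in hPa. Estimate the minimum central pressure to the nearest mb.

927 mb

ΔP = (V / 6.4)^(1/0.655) = (115/6.4)^1.527.
115/6.4 = 17.969; 17.969^1.527 ≈ 82.28 mb.
P_c = 1009 − 82.28 = 926.72 ≈ 927 mb.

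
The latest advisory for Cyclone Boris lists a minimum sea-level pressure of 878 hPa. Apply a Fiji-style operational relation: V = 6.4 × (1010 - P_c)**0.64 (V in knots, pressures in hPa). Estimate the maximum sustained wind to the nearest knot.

ΔP = 1010 − 878 = 132 hPa.
132^0.64 ≈ 22.760.
V ≈ 6.4 × 22.760 ≈ 145.7 kt.

146 kt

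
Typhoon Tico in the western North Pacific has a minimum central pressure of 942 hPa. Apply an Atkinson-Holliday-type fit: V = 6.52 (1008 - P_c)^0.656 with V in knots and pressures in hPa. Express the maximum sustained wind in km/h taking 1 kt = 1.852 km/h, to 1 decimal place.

188.6 km/h

ΔP = 1008 − 942 = 66 hPa.
V ≈ 6.52 × 66^0.656 = 6.52 × 15.618 ≈ 101.828 kt.
101.828 × 1.852 ≈ 188.59 km/h → 188.6 km/h.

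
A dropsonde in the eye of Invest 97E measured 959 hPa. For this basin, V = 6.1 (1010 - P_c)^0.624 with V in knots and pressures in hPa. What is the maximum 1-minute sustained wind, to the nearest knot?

ΔP = 1010 − 959 = 51 hPa.
51^0.624 ≈ 11.629.
V ≈ 6.1 × 11.629 ≈ 70.9 kt.

71 kt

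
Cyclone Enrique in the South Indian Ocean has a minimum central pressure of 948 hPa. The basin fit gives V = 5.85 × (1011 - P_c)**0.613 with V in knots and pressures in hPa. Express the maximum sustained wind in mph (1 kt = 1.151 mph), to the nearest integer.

85 mph

ΔP = 1011 − 948 = 63 hPa.
V ≈ 5.85 × 63^0.613 = 5.85 × 12.676 ≈ 74.157 kt.
74.157 × 1.151 ≈ 85.35 mph → 85 mph.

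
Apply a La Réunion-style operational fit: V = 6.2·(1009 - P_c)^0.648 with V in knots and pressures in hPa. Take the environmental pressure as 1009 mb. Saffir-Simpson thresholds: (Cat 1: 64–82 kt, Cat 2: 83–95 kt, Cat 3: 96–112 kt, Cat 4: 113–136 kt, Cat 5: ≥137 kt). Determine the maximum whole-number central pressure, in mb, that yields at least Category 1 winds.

972 mb

Category 1 begins at V = 64 kt.
Required ΔP = (64/6.2)^(1/0.648) = 10.323^1.543 ≈ 36.68 mb.
P_c ≤ 1009 − 36.68 = 972.32, so the highest integer P_c is 972 mb.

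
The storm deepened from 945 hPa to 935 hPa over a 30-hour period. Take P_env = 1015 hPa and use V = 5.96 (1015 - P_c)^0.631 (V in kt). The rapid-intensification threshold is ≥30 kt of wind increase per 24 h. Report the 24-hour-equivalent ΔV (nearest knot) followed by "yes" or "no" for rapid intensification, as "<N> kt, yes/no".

6 kt, no

V₁: ΔP = 70, V ≈ 5.96 × 70^0.631 ≈ 87.00 kt.
V₂: ΔP = 80, V ≈ 5.96 × 80^0.631 ≈ 94.64 kt.
ΔV over 30 h = 7.64 kt → 24 h equivalent = 7.64 × 24/30 ≈ 6.11 kt.
6 kt < 30 kt ⇒ not rapid intensification.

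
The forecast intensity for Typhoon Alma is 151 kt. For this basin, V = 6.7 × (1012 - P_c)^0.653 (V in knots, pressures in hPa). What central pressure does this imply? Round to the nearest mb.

ΔP = (V / 6.7)^(1/0.653) = (151/6.7)^1.531.
151/6.7 = 22.537; 22.537^1.531 ≈ 117.98 mb.
P_c = 1012 − 117.98 = 894.02 ≈ 894 mb.

894 mb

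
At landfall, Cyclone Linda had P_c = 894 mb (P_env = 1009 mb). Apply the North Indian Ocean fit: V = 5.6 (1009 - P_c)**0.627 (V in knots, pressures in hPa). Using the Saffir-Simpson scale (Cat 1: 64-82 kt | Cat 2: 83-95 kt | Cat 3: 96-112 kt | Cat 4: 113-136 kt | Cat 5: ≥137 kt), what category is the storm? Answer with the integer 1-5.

ΔP = 1009 − 894 = 115 mb.
V ≈ 5.6 × 115^0.627 = 5.6 × 19.59 ≈ 110 kt.
110 kt falls in the Category 3 band.

3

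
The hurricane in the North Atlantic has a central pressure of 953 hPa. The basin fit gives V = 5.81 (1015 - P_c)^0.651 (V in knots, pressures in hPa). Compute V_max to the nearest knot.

ΔP = 1015 − 953 = 62 hPa.
62^0.651 ≈ 14.684.
V ≈ 5.81 × 14.684 ≈ 85.3 kt.

85 kt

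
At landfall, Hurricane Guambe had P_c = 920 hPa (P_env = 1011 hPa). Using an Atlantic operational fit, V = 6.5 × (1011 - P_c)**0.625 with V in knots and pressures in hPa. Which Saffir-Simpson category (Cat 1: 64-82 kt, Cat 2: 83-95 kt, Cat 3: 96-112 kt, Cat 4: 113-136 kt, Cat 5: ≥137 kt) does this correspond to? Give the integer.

ΔP = 1011 − 920 = 91 hPa.
V ≈ 6.5 × 91^0.625 = 6.5 × 16.76 ≈ 109 kt.
109 kt falls in the Category 3 band.

3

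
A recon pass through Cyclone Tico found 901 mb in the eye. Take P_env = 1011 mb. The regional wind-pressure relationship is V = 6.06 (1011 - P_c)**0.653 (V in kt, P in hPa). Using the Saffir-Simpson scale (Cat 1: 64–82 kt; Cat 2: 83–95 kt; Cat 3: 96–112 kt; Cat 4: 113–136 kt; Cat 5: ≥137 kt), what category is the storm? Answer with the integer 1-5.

ΔP = 1011 − 901 = 110 mb.
V ≈ 6.06 × 110^0.653 = 6.06 × 21.53 ≈ 130 kt.
130 kt falls in the Category 4 band.

4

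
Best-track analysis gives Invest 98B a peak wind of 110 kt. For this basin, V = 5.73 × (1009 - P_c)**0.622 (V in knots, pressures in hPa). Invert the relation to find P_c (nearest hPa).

893 hPa

ΔP = (V / 5.73)^(1/0.622) = (110/5.73)^1.608.
110/5.73 = 19.197; 19.197^1.608 ≈ 115.63 hPa.
P_c = 1009 − 115.63 = 893.37 ≈ 893 hPa.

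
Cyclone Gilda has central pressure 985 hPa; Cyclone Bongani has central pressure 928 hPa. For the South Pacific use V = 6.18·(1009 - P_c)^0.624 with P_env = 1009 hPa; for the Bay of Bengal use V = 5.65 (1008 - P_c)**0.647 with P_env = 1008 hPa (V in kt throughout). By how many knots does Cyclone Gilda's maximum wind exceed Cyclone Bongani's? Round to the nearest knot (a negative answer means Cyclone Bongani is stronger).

Cyclone Gilda: ΔP = 24; V ≈ 6.18 × 24^0.624 ≈ 44.90 kt.
Cyclone Bongani: ΔP = 80; V ≈ 5.65 × 80^0.647 ≈ 96.24 kt.
Difference ≈ 44.90 − 96.24 = -51.34 → -51 kt.

-51 kt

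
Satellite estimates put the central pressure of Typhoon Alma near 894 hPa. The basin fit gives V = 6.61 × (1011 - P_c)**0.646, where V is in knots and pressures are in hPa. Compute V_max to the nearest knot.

143 kt

ΔP = 1011 − 894 = 117 hPa.
117^0.646 ≈ 21.679.
V ≈ 6.61 × 21.679 ≈ 143.3 kt.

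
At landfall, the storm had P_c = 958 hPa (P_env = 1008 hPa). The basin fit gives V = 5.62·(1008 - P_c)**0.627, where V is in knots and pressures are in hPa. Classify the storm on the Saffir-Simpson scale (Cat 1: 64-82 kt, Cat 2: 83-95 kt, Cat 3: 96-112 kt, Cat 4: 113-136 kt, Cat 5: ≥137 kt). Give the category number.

1

ΔP = 1008 − 958 = 50 hPa.
V ≈ 5.62 × 50^0.627 = 5.62 × 11.62 ≈ 65 kt.
65 kt falls in the Category 1 band.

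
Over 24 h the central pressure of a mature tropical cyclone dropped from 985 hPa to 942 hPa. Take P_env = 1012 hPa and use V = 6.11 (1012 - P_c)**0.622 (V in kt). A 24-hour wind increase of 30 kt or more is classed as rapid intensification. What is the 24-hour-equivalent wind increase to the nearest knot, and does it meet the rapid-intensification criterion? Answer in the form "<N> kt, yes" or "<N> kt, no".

V₁: ΔP = 27, V ≈ 6.11 × 27^0.622 ≈ 47.46 kt.
V₂: ΔP = 70, V ≈ 6.11 × 70^0.622 ≈ 85.84 kt.
ΔV over 24 h = 38.38 kt → 24 h equivalent = 38.38 × 24/24 ≈ 38.38 kt.
38 kt ≥ 30 kt ⇒ rapid intensification.

38 kt, yes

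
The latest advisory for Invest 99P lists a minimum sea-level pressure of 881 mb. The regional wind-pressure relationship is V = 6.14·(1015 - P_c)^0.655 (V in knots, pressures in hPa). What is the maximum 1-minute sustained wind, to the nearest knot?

ΔP = 1015 − 881 = 134 mb.
134^0.655 ≈ 24.732.
V ≈ 6.14 × 24.732 ≈ 151.9 kt.

152 kt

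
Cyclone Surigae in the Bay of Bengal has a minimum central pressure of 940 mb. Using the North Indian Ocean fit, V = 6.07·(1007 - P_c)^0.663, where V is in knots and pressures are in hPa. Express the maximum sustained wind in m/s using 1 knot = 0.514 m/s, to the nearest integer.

51 m/s

ΔP = 1007 − 940 = 67 mb.
V ≈ 6.07 × 67^0.663 = 6.07 × 16.244 ≈ 98.600 kt.
98.600 × 0.514 ≈ 50.68 m/s → 51 m/s.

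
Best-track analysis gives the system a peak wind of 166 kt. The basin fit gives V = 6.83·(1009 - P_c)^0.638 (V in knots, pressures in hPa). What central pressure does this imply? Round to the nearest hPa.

860 hPa

ΔP = (V / 6.83)^(1/0.638) = (166/6.83)^1.567.
166/6.83 = 24.305; 24.305^1.567 ≈ 148.57 hPa.
P_c = 1009 − 148.57 = 860.43 ≈ 860 hPa.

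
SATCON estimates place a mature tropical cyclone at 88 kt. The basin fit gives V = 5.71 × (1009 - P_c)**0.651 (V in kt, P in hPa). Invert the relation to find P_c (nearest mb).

ΔP = (V / 5.71)^(1/0.651) = (88/5.71)^1.536.
88/5.71 = 15.412; 15.412^1.536 ≈ 66.78 mb.
P_c = 1009 − 66.78 = 942.22 ≈ 942 mb.

942 mb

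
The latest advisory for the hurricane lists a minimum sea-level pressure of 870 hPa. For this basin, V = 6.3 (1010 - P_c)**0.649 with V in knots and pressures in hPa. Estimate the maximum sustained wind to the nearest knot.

ΔP = 1010 − 870 = 140 hPa.
140^0.649 ≈ 24.708.
V ≈ 6.3 × 24.708 ≈ 155.7 kt.

156 kt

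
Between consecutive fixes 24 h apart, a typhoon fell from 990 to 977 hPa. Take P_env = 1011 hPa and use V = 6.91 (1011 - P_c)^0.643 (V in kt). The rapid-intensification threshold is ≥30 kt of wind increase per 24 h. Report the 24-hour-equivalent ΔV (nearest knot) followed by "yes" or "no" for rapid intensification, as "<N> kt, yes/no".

18 kt, no

V₁: ΔP = 21, V ≈ 6.91 × 21^0.643 ≈ 48.94 kt.
V₂: ΔP = 34, V ≈ 6.91 × 34^0.643 ≈ 66.71 kt.
ΔV over 24 h = 17.77 kt → 24 h equivalent = 17.77 × 24/24 ≈ 17.77 kt.
18 kt < 30 kt ⇒ not rapid intensification.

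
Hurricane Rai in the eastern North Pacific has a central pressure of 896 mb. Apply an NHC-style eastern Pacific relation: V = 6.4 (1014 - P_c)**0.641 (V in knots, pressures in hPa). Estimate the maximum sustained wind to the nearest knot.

136 kt

ΔP = 1014 − 896 = 118 mb.
118^0.641 ≈ 21.285.
V ≈ 6.4 × 21.285 ≈ 136.2 kt.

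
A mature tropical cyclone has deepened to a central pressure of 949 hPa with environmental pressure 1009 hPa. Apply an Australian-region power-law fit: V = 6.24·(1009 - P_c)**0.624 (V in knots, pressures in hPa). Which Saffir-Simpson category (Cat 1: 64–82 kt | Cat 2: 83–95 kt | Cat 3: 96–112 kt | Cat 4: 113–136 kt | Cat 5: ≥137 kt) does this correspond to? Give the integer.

ΔP = 1009 − 949 = 60 hPa.
V ≈ 6.24 × 60^0.624 = 6.24 × 12.87 ≈ 80 kt.
80 kt falls in the Category 1 band.

1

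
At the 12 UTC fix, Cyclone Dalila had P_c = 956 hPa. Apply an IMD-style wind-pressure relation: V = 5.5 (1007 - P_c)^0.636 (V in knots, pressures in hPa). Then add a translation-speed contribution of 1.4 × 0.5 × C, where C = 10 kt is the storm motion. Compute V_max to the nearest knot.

74 kt

ΔP = 1007 − 956 = 51 hPa.
51^0.636 ≈ 12.190.
V ≈ 5.5 × 12.190 ≈ 67.0 kt.
Translation term: 1.4 × 0.5 × 10 = 7 kt.
Corrected V ≈ 74 kt → 74 kt.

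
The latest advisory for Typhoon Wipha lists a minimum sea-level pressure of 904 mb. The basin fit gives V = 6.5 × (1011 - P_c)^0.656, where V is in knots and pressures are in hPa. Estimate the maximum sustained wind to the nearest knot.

139 kt

ΔP = 1011 − 904 = 107 mb.
107^0.656 ≈ 21.443.
V ≈ 6.5 × 21.443 ≈ 139.4 kt.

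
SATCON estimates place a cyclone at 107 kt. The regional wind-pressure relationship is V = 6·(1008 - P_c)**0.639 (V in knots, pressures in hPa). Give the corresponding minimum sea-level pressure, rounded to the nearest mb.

917 mb

ΔP = (V / 6)^(1/0.639) = (107/6)^1.565.
107/6 = 17.833; 17.833^1.565 ≈ 90.81 mb.
P_c = 1008 − 90.81 = 917.19 ≈ 917 mb.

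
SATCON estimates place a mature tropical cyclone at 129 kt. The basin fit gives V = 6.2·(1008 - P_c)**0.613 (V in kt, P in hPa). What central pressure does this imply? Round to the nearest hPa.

867 hPa

ΔP = (V / 6.2)^(1/0.613) = (129/6.2)^1.631.
129/6.2 = 20.806; 20.806^1.631 ≈ 141.39 hPa.
P_c = 1008 − 141.39 = 866.61 ≈ 867 hPa.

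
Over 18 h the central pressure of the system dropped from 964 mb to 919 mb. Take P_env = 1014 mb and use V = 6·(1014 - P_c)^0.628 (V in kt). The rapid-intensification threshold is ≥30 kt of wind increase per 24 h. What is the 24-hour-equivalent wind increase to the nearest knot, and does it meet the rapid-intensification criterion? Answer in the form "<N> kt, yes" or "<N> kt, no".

46 kt, yes

V₁: ΔP = 50, V ≈ 6 × 50^0.628 ≈ 70.00 kt.
V₂: ΔP = 95, V ≈ 6 × 95^0.628 ≈ 104.75 kt.
ΔV over 18 h = 34.75 kt → 24 h equivalent = 34.75 × 24/18 ≈ 46.33 kt.
46 kt ≥ 30 kt ⇒ rapid intensification.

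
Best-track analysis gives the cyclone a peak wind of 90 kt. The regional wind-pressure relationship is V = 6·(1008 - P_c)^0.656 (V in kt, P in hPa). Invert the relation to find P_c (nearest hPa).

ΔP = (V / 6)^(1/0.656) = (90/6)^1.524.
90/6 = 15.000; 15.000^1.524 ≈ 62.06 hPa.
P_c = 1008 − 62.06 = 945.94 ≈ 946 hPa.

946 hPa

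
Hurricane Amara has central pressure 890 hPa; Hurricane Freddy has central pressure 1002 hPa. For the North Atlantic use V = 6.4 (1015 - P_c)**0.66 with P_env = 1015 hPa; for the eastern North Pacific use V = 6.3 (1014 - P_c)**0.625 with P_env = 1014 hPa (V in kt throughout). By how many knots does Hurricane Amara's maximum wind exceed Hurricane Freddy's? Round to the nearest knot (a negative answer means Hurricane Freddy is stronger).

Hurricane Amara: ΔP = 125; V ≈ 6.4 × 125^0.66 ≈ 154.93 kt.
Hurricane Freddy: ΔP = 12; V ≈ 6.3 × 12^0.625 ≈ 29.77 kt.
Difference ≈ 154.93 − 29.77 = 125.16 → 125 kt.

125 kt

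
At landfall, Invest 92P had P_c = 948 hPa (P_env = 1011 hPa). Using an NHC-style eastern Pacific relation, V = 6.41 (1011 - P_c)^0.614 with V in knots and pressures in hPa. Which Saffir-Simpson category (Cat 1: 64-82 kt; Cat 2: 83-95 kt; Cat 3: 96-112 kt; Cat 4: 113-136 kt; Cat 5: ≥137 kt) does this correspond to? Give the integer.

1

ΔP = 1011 − 948 = 63 hPa.
V ≈ 6.41 × 63^0.614 = 6.41 × 12.73 ≈ 82 kt.
82 kt falls in the Category 1 band.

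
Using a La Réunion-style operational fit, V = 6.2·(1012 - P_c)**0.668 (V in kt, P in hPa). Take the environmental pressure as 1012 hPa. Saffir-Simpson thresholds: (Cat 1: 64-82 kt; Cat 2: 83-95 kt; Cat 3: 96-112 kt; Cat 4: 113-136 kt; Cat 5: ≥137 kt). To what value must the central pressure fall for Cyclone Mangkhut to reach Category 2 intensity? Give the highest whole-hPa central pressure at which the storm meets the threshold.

963 hPa

Category 2 begins at V = 83 kt.
Required ΔP = (83/6.2)^(1/0.668) = 13.387^1.497 ≈ 48.60 hPa.
P_c ≤ 1012 − 48.60 = 963.40, so the highest integer P_c is 963 hPa.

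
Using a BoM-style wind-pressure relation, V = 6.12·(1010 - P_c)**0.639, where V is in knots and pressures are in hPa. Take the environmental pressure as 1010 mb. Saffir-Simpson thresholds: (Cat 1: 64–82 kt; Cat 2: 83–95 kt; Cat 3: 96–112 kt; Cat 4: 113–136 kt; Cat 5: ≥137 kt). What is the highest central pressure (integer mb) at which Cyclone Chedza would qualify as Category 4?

914 mb

Category 4 begins at V = 113 kt.
Required ΔP = (113/6.12)^(1/0.639) = 18.464^1.565 ≈ 95.88 mb.
P_c ≤ 1010 − 95.88 = 914.12, so the highest integer P_c is 914 mb.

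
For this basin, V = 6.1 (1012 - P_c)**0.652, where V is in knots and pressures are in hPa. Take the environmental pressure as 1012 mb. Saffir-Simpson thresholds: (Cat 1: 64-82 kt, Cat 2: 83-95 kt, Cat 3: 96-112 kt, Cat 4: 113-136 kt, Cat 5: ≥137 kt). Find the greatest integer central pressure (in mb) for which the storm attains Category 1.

975 mb

Category 1 begins at V = 64 kt.
Required ΔP = (64/6.1)^(1/0.652) = 10.492^1.534 ≈ 36.79 mb.
P_c ≤ 1012 − 36.79 = 975.21, so the highest integer P_c is 975 mb.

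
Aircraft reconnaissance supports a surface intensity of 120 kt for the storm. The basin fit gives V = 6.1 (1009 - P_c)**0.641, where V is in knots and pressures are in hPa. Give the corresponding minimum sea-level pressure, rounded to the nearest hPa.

905 hPa

ΔP = (V / 6.1)^(1/0.641) = (120/6.1)^1.560.
120/6.1 = 19.672; 19.672^1.560 ≈ 104.35 hPa.
P_c = 1009 − 104.35 = 904.65 ≈ 905 hPa.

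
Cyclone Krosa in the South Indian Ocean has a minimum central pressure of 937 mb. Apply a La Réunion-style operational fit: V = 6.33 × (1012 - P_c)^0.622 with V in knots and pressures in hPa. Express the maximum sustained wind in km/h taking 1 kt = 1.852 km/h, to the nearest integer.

ΔP = 1012 − 937 = 75 mb.
V ≈ 6.33 × 75^0.622 = 6.33 × 14.665 ≈ 92.831 kt.
92.831 × 1.852 ≈ 171.92 km/h → 172 km/h.

172 km/h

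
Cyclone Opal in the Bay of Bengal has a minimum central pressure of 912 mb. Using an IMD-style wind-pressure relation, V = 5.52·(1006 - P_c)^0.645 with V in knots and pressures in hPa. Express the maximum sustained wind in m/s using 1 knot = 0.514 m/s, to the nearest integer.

ΔP = 1006 − 912 = 94 mb.
V ≈ 5.52 × 94^0.645 = 5.52 × 18.736 ≈ 103.420 kt.
103.420 × 0.514 ≈ 53.16 m/s → 53 m/s.

53 m/s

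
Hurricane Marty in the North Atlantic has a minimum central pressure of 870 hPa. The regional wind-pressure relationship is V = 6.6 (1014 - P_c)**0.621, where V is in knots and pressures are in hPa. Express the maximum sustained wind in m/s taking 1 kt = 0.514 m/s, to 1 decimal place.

ΔP = 1014 − 870 = 144 hPa.
V ≈ 6.6 × 144^0.621 = 6.6 × 21.895 ≈ 144.506 kt.
144.506 × 0.514 ≈ 74.28 m/s → 74.3 m/s.

74.3 m/s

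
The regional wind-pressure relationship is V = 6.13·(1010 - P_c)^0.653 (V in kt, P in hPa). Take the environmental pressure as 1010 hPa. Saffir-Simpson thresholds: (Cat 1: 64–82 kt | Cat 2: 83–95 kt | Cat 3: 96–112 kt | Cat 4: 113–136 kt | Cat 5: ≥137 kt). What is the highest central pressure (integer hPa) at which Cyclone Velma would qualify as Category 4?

Category 4 begins at V = 113 kt.
Required ΔP = (113/6.13)^(1/0.653) = 18.434^1.531 ≈ 86.73 hPa.
P_c ≤ 1010 − 86.73 = 923.27, so the highest integer P_c is 923 hPa.

923 hPa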